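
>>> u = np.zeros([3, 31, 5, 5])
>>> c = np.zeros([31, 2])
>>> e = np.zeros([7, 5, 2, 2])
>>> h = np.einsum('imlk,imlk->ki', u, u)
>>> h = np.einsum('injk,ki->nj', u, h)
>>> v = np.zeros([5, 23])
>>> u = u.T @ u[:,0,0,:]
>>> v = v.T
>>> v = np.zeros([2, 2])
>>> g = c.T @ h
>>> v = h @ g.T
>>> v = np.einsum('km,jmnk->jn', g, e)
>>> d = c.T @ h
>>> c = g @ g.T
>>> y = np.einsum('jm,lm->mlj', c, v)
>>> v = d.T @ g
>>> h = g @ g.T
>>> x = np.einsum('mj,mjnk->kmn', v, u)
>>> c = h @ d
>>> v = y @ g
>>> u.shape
(5, 5, 31, 5)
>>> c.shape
(2, 5)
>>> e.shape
(7, 5, 2, 2)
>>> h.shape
(2, 2)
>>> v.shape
(2, 7, 5)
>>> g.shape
(2, 5)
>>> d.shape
(2, 5)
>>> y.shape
(2, 7, 2)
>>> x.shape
(5, 5, 31)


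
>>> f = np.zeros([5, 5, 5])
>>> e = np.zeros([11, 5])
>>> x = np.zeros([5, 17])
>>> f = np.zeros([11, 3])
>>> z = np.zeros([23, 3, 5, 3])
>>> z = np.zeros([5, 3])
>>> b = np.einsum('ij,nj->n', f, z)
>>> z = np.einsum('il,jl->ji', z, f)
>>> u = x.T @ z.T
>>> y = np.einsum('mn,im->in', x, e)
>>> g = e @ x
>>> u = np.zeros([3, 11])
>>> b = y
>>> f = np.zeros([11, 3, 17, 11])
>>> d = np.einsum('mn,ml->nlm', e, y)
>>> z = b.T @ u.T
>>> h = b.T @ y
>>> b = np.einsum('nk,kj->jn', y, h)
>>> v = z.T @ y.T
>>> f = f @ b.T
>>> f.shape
(11, 3, 17, 17)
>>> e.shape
(11, 5)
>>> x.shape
(5, 17)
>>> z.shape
(17, 3)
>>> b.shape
(17, 11)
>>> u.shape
(3, 11)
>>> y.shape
(11, 17)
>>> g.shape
(11, 17)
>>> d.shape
(5, 17, 11)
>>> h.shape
(17, 17)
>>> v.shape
(3, 11)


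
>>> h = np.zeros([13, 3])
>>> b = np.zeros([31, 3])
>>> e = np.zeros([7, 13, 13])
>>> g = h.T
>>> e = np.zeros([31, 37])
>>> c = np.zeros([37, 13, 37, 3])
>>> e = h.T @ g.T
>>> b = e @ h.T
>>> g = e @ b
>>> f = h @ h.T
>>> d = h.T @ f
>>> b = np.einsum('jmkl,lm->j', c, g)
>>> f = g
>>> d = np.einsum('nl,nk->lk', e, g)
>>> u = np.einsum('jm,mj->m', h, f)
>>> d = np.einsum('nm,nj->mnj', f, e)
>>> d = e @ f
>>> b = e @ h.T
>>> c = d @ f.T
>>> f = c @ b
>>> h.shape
(13, 3)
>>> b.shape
(3, 13)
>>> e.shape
(3, 3)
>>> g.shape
(3, 13)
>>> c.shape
(3, 3)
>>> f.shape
(3, 13)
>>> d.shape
(3, 13)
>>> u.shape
(3,)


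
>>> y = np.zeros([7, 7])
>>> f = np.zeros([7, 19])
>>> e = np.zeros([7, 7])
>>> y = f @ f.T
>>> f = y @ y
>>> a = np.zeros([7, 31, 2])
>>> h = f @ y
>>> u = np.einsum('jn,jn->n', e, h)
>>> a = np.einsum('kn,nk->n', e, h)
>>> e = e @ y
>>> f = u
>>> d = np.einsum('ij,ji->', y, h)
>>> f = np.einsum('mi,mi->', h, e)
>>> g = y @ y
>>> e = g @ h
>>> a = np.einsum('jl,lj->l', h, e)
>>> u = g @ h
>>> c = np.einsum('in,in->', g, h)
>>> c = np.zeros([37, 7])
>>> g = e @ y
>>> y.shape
(7, 7)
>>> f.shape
()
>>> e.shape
(7, 7)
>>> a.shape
(7,)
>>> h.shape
(7, 7)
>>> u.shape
(7, 7)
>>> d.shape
()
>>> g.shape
(7, 7)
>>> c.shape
(37, 7)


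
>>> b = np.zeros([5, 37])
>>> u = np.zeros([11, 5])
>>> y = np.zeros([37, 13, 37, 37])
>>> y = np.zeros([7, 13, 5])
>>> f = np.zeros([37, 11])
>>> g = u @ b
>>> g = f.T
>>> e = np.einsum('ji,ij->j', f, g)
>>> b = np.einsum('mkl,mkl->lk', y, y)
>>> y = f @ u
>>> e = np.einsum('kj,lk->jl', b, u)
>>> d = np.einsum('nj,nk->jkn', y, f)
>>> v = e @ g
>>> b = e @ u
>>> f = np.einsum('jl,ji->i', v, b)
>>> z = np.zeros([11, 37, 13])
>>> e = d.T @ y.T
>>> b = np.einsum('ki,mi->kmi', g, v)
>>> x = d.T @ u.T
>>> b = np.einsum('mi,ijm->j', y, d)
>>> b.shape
(11,)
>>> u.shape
(11, 5)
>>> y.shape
(37, 5)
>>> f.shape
(5,)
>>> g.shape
(11, 37)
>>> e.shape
(37, 11, 37)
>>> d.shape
(5, 11, 37)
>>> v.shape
(13, 37)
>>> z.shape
(11, 37, 13)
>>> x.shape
(37, 11, 11)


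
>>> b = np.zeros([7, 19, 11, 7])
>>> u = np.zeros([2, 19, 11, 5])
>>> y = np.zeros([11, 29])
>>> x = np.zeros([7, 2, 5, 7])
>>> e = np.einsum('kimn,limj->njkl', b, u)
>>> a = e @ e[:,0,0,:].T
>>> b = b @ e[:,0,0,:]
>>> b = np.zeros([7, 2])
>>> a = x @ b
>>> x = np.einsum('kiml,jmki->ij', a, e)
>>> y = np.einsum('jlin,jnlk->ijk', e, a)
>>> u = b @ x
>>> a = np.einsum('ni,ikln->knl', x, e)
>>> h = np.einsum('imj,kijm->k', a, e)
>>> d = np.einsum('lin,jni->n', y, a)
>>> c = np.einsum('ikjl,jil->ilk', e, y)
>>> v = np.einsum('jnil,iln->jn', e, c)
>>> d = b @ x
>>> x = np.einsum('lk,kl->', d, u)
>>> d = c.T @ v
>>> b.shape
(7, 2)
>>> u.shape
(7, 7)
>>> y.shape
(7, 7, 2)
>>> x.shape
()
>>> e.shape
(7, 5, 7, 2)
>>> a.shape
(5, 2, 7)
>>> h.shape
(7,)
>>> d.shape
(5, 2, 5)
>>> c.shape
(7, 2, 5)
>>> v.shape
(7, 5)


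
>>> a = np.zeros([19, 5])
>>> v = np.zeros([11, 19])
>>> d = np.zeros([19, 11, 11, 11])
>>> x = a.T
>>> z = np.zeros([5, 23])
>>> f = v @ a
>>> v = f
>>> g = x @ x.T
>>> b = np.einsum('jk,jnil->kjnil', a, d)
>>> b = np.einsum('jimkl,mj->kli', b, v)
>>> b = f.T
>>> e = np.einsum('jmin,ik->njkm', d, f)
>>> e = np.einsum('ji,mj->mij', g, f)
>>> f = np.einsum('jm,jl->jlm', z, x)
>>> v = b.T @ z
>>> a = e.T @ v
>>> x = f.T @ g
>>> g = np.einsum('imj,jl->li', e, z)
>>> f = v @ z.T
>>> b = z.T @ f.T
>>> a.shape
(5, 5, 23)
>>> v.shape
(11, 23)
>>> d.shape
(19, 11, 11, 11)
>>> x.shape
(23, 19, 5)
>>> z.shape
(5, 23)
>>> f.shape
(11, 5)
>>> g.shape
(23, 11)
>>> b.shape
(23, 11)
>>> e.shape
(11, 5, 5)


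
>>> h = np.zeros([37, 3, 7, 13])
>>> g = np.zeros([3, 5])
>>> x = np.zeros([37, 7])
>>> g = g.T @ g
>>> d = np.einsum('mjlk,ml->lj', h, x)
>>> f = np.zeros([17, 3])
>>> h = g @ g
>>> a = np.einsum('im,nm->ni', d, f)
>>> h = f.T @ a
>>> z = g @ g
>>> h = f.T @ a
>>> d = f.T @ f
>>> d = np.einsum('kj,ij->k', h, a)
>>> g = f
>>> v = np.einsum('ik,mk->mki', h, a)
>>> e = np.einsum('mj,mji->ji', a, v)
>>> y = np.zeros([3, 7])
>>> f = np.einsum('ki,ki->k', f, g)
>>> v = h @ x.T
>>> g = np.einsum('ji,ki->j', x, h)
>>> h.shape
(3, 7)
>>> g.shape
(37,)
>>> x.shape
(37, 7)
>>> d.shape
(3,)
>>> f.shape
(17,)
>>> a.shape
(17, 7)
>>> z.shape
(5, 5)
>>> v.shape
(3, 37)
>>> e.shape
(7, 3)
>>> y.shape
(3, 7)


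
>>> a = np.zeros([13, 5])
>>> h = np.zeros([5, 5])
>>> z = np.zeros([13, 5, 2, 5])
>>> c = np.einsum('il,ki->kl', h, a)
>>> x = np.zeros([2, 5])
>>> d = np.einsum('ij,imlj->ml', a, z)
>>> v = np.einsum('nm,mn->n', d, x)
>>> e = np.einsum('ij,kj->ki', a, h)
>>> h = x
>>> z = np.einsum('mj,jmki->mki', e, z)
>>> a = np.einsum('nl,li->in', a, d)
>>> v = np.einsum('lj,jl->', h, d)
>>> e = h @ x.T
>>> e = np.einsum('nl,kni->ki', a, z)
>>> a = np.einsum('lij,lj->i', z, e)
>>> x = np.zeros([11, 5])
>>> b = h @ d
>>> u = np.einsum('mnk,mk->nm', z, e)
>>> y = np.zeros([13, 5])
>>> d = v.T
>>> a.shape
(2,)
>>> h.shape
(2, 5)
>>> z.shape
(5, 2, 5)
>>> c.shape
(13, 5)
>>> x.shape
(11, 5)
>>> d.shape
()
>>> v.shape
()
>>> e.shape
(5, 5)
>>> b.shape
(2, 2)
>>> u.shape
(2, 5)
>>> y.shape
(13, 5)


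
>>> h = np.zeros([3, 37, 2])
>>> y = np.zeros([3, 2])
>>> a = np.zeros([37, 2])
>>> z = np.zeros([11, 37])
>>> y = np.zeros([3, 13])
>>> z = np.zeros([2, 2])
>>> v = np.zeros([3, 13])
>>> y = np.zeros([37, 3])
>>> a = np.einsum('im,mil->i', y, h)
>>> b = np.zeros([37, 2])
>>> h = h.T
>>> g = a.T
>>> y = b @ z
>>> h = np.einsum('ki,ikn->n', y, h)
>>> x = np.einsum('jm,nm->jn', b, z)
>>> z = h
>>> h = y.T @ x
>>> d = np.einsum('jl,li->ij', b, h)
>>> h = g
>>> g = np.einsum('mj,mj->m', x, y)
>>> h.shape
(37,)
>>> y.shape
(37, 2)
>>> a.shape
(37,)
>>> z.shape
(3,)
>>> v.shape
(3, 13)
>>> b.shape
(37, 2)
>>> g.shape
(37,)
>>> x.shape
(37, 2)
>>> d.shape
(2, 37)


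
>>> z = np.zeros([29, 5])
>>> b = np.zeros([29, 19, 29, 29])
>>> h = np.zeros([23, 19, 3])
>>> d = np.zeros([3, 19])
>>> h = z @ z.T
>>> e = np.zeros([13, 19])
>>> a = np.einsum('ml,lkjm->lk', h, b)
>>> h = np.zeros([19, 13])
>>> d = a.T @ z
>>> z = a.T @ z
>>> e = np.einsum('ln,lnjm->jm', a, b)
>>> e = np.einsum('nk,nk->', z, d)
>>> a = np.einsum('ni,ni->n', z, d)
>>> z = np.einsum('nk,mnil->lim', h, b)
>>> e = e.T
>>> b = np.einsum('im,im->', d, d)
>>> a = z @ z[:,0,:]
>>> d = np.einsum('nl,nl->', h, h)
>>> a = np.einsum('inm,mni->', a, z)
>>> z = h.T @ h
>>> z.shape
(13, 13)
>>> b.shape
()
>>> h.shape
(19, 13)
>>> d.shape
()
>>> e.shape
()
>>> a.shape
()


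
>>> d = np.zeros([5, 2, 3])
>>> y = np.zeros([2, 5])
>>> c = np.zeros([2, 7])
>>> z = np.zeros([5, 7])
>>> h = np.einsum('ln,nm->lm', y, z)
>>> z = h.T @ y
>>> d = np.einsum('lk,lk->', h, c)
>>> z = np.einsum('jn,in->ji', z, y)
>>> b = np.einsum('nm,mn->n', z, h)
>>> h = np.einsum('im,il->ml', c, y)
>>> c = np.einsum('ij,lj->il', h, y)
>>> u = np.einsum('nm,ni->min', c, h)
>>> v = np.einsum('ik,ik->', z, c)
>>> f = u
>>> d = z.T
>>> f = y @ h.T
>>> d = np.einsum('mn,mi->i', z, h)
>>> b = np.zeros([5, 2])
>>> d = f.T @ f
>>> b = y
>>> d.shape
(7, 7)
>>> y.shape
(2, 5)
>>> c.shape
(7, 2)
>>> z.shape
(7, 2)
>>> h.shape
(7, 5)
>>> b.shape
(2, 5)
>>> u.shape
(2, 5, 7)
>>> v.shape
()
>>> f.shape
(2, 7)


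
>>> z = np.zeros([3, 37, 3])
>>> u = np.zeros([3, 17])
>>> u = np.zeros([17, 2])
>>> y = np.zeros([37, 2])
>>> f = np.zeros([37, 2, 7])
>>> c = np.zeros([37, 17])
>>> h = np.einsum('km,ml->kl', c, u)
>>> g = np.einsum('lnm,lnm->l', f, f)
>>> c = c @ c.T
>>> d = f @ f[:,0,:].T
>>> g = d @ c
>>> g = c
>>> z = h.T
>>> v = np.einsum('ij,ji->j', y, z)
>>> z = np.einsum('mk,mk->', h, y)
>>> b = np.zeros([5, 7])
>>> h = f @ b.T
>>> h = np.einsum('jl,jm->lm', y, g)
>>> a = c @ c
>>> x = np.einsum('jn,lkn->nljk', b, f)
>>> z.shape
()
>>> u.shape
(17, 2)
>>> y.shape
(37, 2)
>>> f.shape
(37, 2, 7)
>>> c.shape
(37, 37)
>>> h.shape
(2, 37)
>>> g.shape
(37, 37)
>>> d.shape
(37, 2, 37)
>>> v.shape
(2,)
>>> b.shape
(5, 7)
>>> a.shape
(37, 37)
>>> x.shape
(7, 37, 5, 2)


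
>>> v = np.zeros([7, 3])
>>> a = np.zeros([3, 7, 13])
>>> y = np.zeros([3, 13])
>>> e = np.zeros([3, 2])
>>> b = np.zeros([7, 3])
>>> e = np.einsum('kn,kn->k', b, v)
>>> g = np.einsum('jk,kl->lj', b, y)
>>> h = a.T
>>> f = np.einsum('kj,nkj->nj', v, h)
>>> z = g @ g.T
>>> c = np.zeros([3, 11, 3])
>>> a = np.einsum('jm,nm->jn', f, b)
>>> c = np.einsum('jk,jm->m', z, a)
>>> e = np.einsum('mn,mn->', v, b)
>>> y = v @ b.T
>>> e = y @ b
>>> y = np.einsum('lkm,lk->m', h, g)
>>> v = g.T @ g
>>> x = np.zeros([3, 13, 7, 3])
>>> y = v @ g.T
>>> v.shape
(7, 7)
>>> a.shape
(13, 7)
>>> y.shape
(7, 13)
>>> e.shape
(7, 3)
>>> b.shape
(7, 3)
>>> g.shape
(13, 7)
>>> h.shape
(13, 7, 3)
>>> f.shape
(13, 3)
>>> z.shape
(13, 13)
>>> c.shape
(7,)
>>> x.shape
(3, 13, 7, 3)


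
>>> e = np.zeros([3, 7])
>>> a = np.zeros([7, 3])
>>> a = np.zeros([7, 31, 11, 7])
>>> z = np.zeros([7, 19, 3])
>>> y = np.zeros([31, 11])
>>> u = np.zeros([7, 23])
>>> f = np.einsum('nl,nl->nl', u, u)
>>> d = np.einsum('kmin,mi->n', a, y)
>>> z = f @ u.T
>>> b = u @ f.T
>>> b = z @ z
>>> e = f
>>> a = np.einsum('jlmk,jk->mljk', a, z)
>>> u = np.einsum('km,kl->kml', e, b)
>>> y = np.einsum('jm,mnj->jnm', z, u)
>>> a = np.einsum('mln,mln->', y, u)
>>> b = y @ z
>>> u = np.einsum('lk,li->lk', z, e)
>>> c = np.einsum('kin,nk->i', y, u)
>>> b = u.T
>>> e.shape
(7, 23)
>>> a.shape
()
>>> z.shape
(7, 7)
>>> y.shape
(7, 23, 7)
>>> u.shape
(7, 7)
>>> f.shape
(7, 23)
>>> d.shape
(7,)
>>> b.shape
(7, 7)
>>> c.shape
(23,)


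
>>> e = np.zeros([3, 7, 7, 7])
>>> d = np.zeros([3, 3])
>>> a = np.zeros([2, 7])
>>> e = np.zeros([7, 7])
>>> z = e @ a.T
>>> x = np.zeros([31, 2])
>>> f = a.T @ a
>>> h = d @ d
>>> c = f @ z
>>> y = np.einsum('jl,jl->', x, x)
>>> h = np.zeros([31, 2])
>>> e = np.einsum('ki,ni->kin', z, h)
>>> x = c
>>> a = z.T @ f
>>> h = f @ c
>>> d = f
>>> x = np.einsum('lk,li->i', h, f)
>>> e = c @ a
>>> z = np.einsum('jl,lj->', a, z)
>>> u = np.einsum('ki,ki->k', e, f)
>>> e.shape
(7, 7)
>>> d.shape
(7, 7)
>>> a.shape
(2, 7)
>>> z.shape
()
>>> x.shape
(7,)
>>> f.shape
(7, 7)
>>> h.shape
(7, 2)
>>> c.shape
(7, 2)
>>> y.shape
()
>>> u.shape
(7,)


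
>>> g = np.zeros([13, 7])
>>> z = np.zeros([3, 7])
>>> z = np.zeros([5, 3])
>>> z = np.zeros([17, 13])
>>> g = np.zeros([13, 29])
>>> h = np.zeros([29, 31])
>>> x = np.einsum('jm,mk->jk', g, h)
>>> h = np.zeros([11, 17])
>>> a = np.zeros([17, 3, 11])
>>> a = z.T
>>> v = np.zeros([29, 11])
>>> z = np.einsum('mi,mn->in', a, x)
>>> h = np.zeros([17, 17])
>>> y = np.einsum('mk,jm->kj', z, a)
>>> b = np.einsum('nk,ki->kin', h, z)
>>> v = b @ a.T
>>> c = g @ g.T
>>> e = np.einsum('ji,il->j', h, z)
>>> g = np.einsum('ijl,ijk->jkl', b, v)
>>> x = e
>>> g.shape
(31, 13, 17)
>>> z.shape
(17, 31)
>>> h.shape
(17, 17)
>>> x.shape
(17,)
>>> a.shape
(13, 17)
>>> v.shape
(17, 31, 13)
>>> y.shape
(31, 13)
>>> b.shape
(17, 31, 17)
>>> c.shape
(13, 13)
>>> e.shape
(17,)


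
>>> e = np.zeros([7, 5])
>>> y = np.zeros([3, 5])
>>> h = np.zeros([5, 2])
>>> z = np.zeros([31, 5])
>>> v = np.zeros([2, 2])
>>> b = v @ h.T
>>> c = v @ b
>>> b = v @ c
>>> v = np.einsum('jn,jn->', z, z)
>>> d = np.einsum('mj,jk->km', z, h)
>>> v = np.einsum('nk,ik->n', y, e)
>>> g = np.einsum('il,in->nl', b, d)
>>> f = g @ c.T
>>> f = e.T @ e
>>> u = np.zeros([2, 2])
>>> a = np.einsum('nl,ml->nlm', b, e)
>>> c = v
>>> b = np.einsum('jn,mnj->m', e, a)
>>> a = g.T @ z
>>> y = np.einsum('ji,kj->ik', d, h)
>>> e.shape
(7, 5)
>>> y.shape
(31, 5)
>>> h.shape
(5, 2)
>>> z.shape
(31, 5)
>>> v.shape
(3,)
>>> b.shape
(2,)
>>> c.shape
(3,)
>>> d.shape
(2, 31)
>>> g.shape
(31, 5)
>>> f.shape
(5, 5)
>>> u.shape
(2, 2)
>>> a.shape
(5, 5)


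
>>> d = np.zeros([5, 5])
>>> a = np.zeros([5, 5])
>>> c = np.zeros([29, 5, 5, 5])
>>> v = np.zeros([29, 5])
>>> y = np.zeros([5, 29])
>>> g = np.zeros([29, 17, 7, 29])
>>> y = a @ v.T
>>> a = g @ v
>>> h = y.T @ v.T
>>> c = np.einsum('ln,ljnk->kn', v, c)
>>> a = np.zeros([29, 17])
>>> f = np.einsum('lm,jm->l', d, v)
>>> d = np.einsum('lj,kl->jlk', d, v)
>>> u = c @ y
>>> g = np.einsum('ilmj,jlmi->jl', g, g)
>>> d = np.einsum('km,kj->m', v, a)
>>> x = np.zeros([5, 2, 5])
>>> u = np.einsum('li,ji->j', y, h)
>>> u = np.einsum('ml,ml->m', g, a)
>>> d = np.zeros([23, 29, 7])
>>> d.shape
(23, 29, 7)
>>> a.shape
(29, 17)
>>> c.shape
(5, 5)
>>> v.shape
(29, 5)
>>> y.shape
(5, 29)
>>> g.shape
(29, 17)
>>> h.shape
(29, 29)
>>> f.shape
(5,)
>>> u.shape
(29,)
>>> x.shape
(5, 2, 5)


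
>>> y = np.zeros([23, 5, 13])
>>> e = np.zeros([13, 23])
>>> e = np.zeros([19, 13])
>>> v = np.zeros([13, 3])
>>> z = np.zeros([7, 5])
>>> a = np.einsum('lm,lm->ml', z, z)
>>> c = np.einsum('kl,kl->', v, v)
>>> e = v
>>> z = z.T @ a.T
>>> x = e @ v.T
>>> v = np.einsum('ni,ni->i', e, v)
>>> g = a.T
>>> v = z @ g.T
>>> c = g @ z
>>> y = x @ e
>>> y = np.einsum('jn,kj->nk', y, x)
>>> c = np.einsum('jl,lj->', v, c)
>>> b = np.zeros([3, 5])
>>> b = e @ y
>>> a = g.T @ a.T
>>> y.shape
(3, 13)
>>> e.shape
(13, 3)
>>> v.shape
(5, 7)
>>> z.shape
(5, 5)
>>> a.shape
(5, 5)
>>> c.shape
()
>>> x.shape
(13, 13)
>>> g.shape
(7, 5)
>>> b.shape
(13, 13)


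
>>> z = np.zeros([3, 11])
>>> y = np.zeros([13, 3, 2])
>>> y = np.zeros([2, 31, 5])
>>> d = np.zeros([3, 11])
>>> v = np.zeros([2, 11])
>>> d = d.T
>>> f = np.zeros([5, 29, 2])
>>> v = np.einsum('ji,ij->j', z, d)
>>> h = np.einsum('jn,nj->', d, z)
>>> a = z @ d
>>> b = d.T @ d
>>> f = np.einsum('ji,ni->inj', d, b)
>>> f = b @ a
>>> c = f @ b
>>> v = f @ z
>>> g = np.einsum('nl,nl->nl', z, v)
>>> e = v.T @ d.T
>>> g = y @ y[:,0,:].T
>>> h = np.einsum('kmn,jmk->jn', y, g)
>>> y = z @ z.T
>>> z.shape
(3, 11)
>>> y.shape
(3, 3)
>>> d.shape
(11, 3)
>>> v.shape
(3, 11)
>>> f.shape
(3, 3)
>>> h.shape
(2, 5)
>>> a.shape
(3, 3)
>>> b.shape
(3, 3)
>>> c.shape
(3, 3)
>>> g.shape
(2, 31, 2)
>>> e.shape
(11, 11)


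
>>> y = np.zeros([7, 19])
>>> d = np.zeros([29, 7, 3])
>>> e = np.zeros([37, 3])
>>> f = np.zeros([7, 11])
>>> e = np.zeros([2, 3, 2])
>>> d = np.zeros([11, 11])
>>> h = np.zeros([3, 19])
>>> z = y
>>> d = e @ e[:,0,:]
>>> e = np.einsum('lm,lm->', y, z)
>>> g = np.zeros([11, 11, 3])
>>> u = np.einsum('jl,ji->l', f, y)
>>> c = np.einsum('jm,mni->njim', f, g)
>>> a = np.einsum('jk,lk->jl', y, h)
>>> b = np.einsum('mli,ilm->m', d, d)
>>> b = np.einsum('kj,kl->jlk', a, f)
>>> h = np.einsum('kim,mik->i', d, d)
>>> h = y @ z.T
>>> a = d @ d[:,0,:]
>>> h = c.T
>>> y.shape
(7, 19)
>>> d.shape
(2, 3, 2)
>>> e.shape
()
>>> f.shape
(7, 11)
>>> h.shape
(11, 3, 7, 11)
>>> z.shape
(7, 19)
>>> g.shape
(11, 11, 3)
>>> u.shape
(11,)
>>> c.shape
(11, 7, 3, 11)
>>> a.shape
(2, 3, 2)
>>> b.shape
(3, 11, 7)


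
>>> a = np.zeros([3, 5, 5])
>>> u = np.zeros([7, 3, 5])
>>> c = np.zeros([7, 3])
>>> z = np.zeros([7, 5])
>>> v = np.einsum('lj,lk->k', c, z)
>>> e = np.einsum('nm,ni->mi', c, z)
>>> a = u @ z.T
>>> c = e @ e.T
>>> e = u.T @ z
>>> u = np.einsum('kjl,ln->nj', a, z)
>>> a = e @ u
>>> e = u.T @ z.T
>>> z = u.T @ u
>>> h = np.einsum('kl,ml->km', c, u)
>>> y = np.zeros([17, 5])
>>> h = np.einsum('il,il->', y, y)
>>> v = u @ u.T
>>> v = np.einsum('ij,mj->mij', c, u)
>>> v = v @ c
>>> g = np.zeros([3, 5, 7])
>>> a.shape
(5, 3, 3)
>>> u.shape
(5, 3)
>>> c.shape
(3, 3)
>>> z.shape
(3, 3)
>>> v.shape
(5, 3, 3)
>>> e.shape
(3, 7)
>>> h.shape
()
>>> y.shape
(17, 5)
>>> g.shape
(3, 5, 7)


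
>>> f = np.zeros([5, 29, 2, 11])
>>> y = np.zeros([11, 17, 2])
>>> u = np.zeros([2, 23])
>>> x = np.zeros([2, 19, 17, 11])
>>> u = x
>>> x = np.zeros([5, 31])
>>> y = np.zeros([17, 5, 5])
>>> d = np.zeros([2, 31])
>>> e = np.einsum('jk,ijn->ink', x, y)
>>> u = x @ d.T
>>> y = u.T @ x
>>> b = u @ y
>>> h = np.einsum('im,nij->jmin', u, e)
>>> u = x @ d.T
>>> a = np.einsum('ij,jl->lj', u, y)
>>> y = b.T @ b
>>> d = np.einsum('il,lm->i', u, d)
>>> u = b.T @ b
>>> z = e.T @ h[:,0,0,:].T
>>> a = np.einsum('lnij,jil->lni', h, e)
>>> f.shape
(5, 29, 2, 11)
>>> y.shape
(31, 31)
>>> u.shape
(31, 31)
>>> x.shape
(5, 31)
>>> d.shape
(5,)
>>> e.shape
(17, 5, 31)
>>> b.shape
(5, 31)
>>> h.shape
(31, 2, 5, 17)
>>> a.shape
(31, 2, 5)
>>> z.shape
(31, 5, 31)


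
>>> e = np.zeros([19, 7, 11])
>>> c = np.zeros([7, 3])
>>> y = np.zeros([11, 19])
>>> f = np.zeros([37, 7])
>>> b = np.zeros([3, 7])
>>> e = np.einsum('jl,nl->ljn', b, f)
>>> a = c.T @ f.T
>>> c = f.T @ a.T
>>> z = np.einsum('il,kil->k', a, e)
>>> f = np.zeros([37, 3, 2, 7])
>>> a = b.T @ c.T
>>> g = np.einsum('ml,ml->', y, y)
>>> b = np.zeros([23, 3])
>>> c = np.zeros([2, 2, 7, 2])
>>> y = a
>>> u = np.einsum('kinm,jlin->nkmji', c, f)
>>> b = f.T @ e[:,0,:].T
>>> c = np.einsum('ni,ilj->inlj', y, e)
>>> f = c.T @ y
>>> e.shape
(7, 3, 37)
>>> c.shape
(7, 7, 3, 37)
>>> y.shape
(7, 7)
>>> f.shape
(37, 3, 7, 7)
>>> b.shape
(7, 2, 3, 7)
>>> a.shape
(7, 7)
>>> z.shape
(7,)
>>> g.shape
()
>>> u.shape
(7, 2, 2, 37, 2)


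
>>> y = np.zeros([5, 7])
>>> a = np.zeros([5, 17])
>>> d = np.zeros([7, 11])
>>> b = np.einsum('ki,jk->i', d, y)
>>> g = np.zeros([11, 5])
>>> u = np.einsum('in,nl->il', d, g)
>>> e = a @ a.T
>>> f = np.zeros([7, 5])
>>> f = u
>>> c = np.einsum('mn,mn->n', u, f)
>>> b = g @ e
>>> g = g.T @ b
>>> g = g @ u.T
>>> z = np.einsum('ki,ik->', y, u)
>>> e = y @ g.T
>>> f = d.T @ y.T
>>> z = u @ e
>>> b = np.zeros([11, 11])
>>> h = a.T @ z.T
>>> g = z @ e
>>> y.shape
(5, 7)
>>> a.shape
(5, 17)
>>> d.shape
(7, 11)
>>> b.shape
(11, 11)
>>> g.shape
(7, 5)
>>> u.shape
(7, 5)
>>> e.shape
(5, 5)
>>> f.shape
(11, 5)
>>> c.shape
(5,)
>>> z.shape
(7, 5)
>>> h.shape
(17, 7)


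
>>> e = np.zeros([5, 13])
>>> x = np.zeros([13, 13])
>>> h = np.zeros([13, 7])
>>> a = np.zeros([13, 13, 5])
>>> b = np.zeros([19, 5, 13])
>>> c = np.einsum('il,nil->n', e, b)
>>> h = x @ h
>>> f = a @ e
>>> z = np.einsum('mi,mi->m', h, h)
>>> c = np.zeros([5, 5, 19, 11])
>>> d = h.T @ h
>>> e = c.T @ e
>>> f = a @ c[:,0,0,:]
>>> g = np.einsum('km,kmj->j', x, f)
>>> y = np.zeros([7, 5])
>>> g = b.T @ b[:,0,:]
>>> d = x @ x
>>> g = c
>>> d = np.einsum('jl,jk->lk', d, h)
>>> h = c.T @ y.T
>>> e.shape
(11, 19, 5, 13)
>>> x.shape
(13, 13)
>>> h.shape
(11, 19, 5, 7)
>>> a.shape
(13, 13, 5)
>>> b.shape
(19, 5, 13)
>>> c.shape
(5, 5, 19, 11)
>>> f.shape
(13, 13, 11)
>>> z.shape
(13,)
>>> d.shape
(13, 7)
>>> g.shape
(5, 5, 19, 11)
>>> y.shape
(7, 5)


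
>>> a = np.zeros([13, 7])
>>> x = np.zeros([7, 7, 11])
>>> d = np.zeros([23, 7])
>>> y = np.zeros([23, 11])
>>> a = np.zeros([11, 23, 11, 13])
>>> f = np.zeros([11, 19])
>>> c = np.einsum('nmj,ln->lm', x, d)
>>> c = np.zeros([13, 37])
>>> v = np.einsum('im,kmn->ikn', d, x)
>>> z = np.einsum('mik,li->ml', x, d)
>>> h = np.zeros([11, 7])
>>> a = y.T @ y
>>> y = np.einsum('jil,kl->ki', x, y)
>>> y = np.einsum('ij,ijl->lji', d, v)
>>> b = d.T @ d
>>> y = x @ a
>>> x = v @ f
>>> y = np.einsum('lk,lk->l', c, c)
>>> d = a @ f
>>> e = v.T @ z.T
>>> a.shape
(11, 11)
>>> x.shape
(23, 7, 19)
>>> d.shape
(11, 19)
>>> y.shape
(13,)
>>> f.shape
(11, 19)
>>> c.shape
(13, 37)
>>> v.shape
(23, 7, 11)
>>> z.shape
(7, 23)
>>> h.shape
(11, 7)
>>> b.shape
(7, 7)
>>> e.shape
(11, 7, 7)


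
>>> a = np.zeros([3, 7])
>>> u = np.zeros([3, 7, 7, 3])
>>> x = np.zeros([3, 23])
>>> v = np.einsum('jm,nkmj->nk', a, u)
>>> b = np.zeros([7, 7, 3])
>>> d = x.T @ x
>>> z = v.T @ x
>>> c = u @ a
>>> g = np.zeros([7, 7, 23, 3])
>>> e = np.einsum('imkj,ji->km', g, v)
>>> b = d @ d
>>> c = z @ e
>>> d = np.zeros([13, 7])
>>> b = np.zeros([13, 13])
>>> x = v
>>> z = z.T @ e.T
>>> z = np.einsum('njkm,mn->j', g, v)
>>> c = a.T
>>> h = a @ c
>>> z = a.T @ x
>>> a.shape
(3, 7)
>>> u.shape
(3, 7, 7, 3)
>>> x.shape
(3, 7)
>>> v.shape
(3, 7)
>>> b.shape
(13, 13)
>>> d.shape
(13, 7)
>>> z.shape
(7, 7)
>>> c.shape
(7, 3)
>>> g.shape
(7, 7, 23, 3)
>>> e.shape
(23, 7)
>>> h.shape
(3, 3)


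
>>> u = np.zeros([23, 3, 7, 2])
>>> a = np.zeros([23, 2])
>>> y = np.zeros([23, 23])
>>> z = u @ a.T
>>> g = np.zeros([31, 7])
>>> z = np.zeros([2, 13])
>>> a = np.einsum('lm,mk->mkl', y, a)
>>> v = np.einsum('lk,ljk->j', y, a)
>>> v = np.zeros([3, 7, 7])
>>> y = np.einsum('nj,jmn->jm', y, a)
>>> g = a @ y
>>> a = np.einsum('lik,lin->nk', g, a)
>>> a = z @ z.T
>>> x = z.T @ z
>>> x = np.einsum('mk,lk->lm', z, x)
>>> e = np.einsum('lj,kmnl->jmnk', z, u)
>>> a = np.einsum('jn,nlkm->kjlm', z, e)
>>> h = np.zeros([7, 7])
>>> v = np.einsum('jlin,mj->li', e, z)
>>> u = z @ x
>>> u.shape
(2, 2)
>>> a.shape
(7, 2, 3, 23)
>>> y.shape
(23, 2)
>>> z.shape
(2, 13)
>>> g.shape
(23, 2, 2)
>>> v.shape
(3, 7)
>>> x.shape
(13, 2)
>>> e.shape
(13, 3, 7, 23)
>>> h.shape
(7, 7)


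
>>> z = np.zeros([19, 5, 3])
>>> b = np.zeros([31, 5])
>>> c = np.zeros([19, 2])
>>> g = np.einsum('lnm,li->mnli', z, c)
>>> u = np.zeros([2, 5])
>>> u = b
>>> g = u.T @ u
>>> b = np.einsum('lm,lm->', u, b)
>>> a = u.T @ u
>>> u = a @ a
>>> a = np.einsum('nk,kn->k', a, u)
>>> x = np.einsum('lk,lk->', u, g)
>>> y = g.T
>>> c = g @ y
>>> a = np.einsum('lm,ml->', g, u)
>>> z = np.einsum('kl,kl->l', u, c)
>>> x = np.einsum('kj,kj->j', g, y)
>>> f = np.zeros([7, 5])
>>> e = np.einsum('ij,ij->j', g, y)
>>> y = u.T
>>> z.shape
(5,)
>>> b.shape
()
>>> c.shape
(5, 5)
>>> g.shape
(5, 5)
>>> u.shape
(5, 5)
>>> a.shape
()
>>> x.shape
(5,)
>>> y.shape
(5, 5)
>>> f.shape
(7, 5)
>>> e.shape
(5,)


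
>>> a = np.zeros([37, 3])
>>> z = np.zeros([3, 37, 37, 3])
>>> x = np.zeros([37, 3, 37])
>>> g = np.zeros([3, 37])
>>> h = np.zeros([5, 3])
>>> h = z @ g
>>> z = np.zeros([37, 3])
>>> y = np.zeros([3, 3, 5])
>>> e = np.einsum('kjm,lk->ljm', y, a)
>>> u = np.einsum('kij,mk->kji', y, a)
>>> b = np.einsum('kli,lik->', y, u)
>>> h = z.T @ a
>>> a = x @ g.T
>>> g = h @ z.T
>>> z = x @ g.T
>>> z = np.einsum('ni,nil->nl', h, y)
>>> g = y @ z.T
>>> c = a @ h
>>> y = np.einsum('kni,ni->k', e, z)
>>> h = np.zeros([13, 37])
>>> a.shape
(37, 3, 3)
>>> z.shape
(3, 5)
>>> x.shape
(37, 3, 37)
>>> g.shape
(3, 3, 3)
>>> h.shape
(13, 37)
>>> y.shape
(37,)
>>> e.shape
(37, 3, 5)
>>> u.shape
(3, 5, 3)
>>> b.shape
()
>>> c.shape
(37, 3, 3)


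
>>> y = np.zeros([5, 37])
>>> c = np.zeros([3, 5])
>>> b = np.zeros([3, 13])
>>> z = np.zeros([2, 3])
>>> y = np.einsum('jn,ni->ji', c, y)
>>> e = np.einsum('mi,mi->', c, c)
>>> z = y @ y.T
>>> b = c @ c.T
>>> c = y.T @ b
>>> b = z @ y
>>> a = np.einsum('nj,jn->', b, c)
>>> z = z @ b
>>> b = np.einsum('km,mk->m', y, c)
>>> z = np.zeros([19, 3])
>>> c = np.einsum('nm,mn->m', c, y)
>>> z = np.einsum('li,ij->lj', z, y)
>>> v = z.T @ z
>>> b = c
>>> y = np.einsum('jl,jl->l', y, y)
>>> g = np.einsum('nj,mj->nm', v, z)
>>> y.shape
(37,)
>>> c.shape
(3,)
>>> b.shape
(3,)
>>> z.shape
(19, 37)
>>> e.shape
()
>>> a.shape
()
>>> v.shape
(37, 37)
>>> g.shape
(37, 19)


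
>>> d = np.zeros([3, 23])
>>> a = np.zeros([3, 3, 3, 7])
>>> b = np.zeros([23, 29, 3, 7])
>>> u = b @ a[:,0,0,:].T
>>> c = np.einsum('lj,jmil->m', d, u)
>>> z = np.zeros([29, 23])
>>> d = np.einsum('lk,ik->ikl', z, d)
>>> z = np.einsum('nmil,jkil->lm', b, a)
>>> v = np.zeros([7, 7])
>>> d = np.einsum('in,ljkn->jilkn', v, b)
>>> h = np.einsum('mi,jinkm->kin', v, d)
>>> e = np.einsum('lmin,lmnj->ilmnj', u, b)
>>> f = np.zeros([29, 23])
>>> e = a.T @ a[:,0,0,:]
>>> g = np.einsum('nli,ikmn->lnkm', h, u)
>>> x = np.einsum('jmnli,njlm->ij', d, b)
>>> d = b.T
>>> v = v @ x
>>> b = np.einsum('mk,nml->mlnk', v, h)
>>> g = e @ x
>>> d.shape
(7, 3, 29, 23)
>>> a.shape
(3, 3, 3, 7)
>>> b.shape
(7, 23, 3, 29)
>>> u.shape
(23, 29, 3, 3)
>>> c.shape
(29,)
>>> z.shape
(7, 29)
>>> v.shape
(7, 29)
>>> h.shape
(3, 7, 23)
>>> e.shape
(7, 3, 3, 7)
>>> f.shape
(29, 23)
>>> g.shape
(7, 3, 3, 29)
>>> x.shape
(7, 29)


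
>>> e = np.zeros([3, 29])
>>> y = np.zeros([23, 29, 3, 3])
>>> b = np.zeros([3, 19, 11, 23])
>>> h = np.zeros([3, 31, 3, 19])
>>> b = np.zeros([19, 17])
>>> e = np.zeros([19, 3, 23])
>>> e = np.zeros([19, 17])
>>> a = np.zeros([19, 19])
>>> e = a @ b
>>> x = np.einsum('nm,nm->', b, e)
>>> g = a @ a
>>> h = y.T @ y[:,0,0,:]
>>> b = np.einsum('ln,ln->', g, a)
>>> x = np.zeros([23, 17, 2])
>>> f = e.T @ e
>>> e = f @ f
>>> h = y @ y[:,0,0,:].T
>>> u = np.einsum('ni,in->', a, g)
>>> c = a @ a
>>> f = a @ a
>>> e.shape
(17, 17)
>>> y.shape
(23, 29, 3, 3)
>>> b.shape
()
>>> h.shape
(23, 29, 3, 23)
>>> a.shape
(19, 19)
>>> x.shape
(23, 17, 2)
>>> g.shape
(19, 19)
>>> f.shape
(19, 19)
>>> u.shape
()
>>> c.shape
(19, 19)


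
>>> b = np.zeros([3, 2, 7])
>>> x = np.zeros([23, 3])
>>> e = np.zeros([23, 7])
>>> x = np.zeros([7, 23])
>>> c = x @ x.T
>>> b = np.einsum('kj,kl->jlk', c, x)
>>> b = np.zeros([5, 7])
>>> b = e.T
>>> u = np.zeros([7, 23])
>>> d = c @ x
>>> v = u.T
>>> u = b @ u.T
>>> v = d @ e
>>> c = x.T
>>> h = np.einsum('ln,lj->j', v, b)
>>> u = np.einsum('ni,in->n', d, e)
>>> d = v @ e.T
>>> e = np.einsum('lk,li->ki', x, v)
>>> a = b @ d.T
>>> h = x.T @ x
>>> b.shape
(7, 23)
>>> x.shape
(7, 23)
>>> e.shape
(23, 7)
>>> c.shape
(23, 7)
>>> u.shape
(7,)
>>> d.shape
(7, 23)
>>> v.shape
(7, 7)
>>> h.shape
(23, 23)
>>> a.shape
(7, 7)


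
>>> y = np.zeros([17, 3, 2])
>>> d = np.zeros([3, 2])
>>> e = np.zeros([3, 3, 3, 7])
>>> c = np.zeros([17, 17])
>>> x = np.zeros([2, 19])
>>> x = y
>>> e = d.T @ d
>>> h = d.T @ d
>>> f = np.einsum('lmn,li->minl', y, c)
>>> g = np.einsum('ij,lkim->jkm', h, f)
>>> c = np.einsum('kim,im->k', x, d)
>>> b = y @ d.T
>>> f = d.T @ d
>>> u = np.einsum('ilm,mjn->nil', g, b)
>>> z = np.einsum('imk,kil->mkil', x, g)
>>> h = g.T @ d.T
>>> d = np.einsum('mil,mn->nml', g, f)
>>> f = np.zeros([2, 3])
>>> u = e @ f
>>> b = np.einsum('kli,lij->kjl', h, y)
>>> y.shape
(17, 3, 2)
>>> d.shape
(2, 2, 17)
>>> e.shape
(2, 2)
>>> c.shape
(17,)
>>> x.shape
(17, 3, 2)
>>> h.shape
(17, 17, 3)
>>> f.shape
(2, 3)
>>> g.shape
(2, 17, 17)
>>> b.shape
(17, 2, 17)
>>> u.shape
(2, 3)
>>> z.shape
(3, 2, 17, 17)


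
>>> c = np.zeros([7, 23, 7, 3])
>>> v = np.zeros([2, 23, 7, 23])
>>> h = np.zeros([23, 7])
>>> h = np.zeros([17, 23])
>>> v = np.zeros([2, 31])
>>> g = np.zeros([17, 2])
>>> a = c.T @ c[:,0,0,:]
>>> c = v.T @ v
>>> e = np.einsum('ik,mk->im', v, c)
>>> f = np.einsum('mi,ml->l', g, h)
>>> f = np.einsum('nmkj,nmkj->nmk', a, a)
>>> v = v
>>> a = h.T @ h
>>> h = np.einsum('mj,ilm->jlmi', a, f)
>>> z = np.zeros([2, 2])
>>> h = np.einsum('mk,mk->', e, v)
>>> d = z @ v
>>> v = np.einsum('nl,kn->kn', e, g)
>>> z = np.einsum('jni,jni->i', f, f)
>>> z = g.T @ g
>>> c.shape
(31, 31)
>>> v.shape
(17, 2)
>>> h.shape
()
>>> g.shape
(17, 2)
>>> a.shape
(23, 23)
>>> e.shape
(2, 31)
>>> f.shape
(3, 7, 23)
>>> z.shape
(2, 2)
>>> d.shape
(2, 31)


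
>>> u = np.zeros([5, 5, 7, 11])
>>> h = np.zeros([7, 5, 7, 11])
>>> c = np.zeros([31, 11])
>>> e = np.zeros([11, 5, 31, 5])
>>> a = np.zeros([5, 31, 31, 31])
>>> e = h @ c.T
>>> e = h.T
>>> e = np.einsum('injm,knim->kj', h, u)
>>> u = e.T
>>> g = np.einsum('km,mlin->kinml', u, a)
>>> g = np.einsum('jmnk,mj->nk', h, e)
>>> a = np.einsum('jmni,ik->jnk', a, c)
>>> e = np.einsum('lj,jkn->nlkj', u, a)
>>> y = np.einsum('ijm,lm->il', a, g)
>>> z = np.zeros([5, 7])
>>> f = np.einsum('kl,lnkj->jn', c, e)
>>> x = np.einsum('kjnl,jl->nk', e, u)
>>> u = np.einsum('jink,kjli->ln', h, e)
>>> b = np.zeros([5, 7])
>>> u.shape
(31, 7)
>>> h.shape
(7, 5, 7, 11)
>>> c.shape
(31, 11)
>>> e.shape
(11, 7, 31, 5)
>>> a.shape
(5, 31, 11)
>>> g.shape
(7, 11)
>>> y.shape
(5, 7)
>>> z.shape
(5, 7)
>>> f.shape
(5, 7)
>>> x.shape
(31, 11)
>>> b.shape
(5, 7)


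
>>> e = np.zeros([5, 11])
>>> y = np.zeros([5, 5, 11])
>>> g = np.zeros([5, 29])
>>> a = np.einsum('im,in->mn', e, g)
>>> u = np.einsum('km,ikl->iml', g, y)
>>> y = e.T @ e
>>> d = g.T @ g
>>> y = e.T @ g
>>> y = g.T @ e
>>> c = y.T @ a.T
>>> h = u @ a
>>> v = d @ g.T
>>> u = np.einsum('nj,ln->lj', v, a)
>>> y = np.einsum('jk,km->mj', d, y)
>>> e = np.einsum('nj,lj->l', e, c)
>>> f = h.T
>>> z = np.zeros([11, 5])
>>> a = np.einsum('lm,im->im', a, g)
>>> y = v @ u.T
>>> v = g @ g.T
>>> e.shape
(11,)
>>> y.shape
(29, 11)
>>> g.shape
(5, 29)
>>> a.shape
(5, 29)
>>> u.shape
(11, 5)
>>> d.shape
(29, 29)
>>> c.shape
(11, 11)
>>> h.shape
(5, 29, 29)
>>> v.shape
(5, 5)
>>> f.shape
(29, 29, 5)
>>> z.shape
(11, 5)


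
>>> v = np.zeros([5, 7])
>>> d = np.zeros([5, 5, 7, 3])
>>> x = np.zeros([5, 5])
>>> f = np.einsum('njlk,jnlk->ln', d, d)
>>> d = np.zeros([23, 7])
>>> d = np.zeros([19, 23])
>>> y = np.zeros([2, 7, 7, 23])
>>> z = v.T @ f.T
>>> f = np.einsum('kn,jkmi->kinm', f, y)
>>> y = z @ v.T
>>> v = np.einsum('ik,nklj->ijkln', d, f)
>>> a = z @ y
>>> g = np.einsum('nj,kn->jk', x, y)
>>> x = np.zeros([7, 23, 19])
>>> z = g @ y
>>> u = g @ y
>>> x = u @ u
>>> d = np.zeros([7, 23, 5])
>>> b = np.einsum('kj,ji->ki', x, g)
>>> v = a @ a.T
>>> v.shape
(7, 7)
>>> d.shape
(7, 23, 5)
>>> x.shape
(5, 5)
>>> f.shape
(7, 23, 5, 7)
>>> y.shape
(7, 5)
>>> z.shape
(5, 5)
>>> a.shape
(7, 5)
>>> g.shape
(5, 7)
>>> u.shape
(5, 5)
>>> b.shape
(5, 7)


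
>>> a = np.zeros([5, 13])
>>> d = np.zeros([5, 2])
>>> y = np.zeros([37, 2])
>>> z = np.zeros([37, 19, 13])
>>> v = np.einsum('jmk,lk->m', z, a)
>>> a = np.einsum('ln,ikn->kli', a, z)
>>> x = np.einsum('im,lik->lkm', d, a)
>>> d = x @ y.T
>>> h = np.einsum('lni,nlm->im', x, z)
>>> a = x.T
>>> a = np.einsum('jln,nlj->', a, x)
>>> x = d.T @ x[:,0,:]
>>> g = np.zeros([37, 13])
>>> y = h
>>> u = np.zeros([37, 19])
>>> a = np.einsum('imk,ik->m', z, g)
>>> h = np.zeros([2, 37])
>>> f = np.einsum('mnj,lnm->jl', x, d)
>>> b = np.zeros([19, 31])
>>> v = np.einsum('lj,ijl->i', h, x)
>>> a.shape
(19,)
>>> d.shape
(19, 37, 37)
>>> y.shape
(2, 13)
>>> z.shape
(37, 19, 13)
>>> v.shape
(37,)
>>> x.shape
(37, 37, 2)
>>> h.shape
(2, 37)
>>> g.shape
(37, 13)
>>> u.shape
(37, 19)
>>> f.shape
(2, 19)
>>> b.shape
(19, 31)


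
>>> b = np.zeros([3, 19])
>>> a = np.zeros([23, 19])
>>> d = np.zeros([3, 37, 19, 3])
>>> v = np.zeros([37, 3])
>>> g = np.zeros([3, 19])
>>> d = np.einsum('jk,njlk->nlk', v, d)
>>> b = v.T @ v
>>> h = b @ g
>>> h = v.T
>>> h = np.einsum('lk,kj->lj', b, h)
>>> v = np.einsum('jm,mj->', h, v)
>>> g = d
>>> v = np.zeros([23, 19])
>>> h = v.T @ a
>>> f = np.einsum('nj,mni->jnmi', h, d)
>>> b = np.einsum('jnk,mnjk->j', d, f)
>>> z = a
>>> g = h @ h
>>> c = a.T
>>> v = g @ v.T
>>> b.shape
(3,)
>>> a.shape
(23, 19)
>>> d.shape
(3, 19, 3)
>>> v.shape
(19, 23)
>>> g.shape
(19, 19)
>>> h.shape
(19, 19)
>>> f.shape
(19, 19, 3, 3)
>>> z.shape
(23, 19)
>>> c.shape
(19, 23)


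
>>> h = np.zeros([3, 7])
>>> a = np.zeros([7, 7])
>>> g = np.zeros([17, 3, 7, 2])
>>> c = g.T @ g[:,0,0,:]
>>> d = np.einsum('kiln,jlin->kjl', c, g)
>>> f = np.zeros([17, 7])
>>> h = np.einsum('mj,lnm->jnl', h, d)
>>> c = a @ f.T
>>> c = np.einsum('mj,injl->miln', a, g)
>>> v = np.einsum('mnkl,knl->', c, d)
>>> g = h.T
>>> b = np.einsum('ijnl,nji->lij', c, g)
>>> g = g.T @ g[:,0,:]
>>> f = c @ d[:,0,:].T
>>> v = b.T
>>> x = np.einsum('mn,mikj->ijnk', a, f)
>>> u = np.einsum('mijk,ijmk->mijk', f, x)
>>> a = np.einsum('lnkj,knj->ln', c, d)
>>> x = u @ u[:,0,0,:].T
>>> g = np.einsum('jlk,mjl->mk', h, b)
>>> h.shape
(7, 17, 2)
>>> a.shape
(7, 17)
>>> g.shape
(3, 2)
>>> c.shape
(7, 17, 2, 3)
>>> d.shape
(2, 17, 3)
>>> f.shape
(7, 17, 2, 2)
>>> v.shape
(17, 7, 3)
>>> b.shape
(3, 7, 17)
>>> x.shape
(7, 17, 2, 7)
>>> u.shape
(7, 17, 2, 2)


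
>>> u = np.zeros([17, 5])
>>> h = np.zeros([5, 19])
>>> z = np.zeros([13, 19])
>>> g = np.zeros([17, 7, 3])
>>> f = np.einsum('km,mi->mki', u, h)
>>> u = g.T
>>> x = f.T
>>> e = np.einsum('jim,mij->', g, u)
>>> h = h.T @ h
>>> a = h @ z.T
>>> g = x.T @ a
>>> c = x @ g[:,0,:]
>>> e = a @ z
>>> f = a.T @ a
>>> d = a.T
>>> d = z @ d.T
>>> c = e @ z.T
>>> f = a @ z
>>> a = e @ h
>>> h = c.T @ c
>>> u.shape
(3, 7, 17)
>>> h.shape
(13, 13)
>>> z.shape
(13, 19)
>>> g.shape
(5, 17, 13)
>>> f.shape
(19, 19)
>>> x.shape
(19, 17, 5)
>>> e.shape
(19, 19)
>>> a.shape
(19, 19)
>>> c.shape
(19, 13)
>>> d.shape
(13, 13)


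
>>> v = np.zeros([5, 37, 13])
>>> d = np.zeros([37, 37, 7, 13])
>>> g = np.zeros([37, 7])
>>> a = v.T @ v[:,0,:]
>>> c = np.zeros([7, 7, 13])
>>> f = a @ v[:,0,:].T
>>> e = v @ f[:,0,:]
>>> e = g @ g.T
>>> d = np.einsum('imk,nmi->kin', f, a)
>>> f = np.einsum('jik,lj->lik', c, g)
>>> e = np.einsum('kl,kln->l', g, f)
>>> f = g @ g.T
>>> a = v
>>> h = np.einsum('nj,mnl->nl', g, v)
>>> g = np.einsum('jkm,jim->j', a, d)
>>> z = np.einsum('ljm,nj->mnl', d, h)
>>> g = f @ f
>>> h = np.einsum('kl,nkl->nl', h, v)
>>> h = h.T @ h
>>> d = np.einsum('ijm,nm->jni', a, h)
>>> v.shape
(5, 37, 13)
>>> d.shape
(37, 13, 5)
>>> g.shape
(37, 37)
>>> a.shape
(5, 37, 13)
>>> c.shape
(7, 7, 13)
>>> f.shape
(37, 37)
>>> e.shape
(7,)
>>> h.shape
(13, 13)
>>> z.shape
(13, 37, 5)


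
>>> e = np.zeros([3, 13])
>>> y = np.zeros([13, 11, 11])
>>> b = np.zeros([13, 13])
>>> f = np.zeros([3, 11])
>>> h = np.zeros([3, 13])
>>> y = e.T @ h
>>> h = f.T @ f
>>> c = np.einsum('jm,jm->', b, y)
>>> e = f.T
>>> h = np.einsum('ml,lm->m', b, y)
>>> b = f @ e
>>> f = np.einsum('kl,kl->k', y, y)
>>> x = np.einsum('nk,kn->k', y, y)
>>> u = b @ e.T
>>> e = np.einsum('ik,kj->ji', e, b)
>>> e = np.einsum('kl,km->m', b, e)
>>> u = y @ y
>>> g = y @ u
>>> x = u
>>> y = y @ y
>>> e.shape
(11,)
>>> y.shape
(13, 13)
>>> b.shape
(3, 3)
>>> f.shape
(13,)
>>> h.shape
(13,)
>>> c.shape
()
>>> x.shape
(13, 13)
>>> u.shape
(13, 13)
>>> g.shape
(13, 13)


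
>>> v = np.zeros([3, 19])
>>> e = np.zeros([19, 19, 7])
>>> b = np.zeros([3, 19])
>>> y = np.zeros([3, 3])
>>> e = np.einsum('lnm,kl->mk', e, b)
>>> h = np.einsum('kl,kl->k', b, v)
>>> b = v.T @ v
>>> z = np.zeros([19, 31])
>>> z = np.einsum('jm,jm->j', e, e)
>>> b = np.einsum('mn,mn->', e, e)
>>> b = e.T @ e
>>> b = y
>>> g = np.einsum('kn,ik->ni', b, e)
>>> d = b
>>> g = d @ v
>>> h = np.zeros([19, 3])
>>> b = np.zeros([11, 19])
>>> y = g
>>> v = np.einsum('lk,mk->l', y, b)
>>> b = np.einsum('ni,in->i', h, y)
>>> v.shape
(3,)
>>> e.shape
(7, 3)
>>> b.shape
(3,)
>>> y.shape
(3, 19)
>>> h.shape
(19, 3)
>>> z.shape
(7,)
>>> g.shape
(3, 19)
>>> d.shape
(3, 3)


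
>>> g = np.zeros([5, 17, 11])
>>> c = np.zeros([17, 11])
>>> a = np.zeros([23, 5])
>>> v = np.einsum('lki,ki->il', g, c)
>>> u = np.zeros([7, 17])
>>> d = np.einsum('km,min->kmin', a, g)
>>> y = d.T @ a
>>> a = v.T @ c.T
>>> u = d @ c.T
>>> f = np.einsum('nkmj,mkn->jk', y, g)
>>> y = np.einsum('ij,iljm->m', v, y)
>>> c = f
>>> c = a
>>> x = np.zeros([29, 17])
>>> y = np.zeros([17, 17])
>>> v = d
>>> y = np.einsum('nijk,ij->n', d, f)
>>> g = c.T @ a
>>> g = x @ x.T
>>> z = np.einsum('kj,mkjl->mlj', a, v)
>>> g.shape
(29, 29)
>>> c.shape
(5, 17)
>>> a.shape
(5, 17)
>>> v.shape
(23, 5, 17, 11)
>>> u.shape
(23, 5, 17, 17)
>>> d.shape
(23, 5, 17, 11)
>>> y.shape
(23,)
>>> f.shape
(5, 17)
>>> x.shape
(29, 17)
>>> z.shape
(23, 11, 17)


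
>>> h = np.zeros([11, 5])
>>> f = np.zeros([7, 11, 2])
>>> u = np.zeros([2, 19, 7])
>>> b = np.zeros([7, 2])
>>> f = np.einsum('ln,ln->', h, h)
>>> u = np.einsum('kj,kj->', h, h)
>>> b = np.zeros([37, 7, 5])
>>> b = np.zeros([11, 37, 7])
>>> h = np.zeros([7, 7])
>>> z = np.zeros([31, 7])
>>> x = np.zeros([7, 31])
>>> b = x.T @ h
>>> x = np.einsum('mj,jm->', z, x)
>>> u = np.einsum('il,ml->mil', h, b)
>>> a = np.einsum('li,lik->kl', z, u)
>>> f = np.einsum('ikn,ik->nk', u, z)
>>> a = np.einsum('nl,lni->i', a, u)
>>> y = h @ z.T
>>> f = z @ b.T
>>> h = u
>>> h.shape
(31, 7, 7)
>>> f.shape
(31, 31)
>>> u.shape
(31, 7, 7)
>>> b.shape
(31, 7)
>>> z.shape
(31, 7)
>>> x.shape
()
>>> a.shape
(7,)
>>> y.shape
(7, 31)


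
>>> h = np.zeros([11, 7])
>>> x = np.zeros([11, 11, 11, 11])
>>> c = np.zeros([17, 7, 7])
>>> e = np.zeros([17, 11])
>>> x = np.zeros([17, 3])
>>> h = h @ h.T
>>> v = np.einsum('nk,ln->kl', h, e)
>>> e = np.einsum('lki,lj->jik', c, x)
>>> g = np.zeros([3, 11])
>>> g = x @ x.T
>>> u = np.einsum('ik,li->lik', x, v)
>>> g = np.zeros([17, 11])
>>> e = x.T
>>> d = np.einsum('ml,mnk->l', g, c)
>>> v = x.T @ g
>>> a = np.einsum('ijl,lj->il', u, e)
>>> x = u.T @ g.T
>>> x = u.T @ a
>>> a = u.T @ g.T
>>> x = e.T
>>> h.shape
(11, 11)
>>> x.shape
(17, 3)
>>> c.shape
(17, 7, 7)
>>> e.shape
(3, 17)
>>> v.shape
(3, 11)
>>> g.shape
(17, 11)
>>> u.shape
(11, 17, 3)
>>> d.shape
(11,)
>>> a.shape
(3, 17, 17)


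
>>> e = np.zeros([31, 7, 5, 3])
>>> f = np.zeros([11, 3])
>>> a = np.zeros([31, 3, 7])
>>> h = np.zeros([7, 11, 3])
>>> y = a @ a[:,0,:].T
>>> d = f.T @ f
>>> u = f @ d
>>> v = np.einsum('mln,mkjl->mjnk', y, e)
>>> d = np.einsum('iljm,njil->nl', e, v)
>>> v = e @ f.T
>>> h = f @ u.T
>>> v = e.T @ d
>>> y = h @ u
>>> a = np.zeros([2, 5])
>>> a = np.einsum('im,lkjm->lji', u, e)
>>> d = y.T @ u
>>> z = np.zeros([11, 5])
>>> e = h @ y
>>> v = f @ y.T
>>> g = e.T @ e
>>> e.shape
(11, 3)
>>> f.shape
(11, 3)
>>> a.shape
(31, 5, 11)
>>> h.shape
(11, 11)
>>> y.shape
(11, 3)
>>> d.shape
(3, 3)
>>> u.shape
(11, 3)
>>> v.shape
(11, 11)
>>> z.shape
(11, 5)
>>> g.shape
(3, 3)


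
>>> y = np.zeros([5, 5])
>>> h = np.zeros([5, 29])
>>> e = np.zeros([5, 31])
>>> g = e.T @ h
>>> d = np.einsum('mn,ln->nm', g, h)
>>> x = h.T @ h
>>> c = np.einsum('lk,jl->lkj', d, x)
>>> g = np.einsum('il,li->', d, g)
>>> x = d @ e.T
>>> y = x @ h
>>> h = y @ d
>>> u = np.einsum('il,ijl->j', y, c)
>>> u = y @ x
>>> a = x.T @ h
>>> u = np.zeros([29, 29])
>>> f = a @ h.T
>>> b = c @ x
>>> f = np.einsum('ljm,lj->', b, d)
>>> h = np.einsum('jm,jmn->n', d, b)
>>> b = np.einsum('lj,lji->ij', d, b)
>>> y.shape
(29, 29)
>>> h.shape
(5,)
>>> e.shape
(5, 31)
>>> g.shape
()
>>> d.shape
(29, 31)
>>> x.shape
(29, 5)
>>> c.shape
(29, 31, 29)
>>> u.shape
(29, 29)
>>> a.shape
(5, 31)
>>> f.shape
()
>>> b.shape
(5, 31)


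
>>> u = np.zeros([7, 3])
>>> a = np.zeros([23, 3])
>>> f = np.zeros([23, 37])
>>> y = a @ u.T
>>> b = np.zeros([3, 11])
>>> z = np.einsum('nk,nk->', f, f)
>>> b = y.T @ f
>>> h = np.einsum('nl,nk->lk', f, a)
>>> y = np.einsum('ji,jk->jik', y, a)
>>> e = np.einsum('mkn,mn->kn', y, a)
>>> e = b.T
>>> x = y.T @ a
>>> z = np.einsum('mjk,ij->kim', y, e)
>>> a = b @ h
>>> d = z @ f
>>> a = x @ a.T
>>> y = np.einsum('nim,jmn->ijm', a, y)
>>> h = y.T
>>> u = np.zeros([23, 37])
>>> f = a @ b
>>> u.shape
(23, 37)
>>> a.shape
(3, 7, 7)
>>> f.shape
(3, 7, 37)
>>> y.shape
(7, 23, 7)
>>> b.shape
(7, 37)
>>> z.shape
(3, 37, 23)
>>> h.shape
(7, 23, 7)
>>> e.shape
(37, 7)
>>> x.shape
(3, 7, 3)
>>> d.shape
(3, 37, 37)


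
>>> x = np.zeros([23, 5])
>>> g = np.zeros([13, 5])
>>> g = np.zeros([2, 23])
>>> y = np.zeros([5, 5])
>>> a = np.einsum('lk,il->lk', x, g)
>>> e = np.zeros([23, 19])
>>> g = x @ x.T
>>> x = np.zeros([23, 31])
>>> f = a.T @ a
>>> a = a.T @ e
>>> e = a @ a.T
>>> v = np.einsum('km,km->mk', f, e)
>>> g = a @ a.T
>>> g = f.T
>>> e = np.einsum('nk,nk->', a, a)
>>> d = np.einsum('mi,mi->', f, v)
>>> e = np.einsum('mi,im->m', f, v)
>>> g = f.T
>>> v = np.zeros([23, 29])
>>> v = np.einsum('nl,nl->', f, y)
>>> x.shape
(23, 31)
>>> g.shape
(5, 5)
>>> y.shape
(5, 5)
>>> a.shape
(5, 19)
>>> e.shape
(5,)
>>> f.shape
(5, 5)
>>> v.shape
()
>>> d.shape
()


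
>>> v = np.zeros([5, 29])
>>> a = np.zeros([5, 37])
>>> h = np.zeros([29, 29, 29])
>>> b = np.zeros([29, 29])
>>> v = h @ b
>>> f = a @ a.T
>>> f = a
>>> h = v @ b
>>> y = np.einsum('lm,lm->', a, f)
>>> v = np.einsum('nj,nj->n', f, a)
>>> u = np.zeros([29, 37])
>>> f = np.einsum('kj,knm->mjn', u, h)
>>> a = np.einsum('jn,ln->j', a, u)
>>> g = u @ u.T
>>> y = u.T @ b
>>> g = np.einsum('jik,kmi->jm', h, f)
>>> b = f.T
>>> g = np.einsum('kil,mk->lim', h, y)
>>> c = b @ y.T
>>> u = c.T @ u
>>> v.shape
(5,)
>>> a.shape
(5,)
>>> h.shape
(29, 29, 29)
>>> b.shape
(29, 37, 29)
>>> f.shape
(29, 37, 29)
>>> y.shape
(37, 29)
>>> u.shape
(37, 37, 37)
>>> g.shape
(29, 29, 37)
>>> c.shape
(29, 37, 37)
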